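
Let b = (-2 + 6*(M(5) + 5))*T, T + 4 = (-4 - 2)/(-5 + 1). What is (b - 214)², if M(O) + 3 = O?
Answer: 98596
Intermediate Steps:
M(O) = -3 + O
T = -5/2 (T = -4 + (-4 - 2)/(-5 + 1) = -4 - 6/(-4) = -4 - 6*(-¼) = -4 + 3/2 = -5/2 ≈ -2.5000)
b = -100 (b = (-2 + 6*((-3 + 5) + 5))*(-5/2) = (-2 + 6*(2 + 5))*(-5/2) = (-2 + 6*7)*(-5/2) = (-2 + 42)*(-5/2) = 40*(-5/2) = -100)
(b - 214)² = (-100 - 214)² = (-314)² = 98596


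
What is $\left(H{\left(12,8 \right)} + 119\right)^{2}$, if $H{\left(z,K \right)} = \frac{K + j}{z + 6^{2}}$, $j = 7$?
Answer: $\frac{3644281}{256} \approx 14235.0$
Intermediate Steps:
$H{\left(z,K \right)} = \frac{7 + K}{36 + z}$ ($H{\left(z,K \right)} = \frac{K + 7}{z + 6^{2}} = \frac{7 + K}{z + 36} = \frac{7 + K}{36 + z}$)
$\left(H{\left(12,8 \right)} + 119\right)^{2} = \left(\frac{7 + 8}{36 + 12} + 119\right)^{2} = \left(\frac{1}{48} \cdot 15 + 119\right)^{2} = \left(\frac{5}{16} + 119\right)^{2} = \left(\frac{1909}{16}\right)^{2} = \frac{3644281}{256}$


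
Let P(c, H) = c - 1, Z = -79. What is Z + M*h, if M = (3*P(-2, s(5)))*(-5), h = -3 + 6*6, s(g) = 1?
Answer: 1406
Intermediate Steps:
h = 33 (h = -3 + 36 = 33)
P(c, H) = -1 + c
M = 45 (M = (3*(-1 - 2))*(-5) = (3*(-3))*(-5) = -9*(-5) = 45)
Z + M*h = -79 + 45*33 = -79 + 1485 = 1406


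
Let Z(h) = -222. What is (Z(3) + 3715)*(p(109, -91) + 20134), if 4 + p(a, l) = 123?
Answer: 70743729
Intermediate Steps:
p(a, l) = 119 (p(a, l) = -4 + 123 = 119)
(Z(3) + 3715)*(p(109, -91) + 20134) = (-222 + 3715)*(119 + 20134) = 3493*20253 = 70743729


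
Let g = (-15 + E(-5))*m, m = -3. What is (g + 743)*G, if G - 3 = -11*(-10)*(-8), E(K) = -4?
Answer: -701600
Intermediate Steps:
g = 57 (g = (-15 - 4)*(-3) = -19*(-3) = 57)
G = -877 (G = 3 - 11*(-10)*(-8) = 3 + 110*(-8) = 3 - 880 = -877)
(g + 743)*G = (57 + 743)*(-877) = 800*(-877) = -701600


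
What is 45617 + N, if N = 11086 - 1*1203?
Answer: 55500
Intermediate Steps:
N = 9883 (N = 11086 - 1203 = 9883)
45617 + N = 45617 + 9883 = 55500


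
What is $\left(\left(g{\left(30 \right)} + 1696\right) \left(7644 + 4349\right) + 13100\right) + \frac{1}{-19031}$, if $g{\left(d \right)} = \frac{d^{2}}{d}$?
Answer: $\frac{394189445557}{19031} \approx 2.0713 \cdot 10^{7}$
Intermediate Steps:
$g{\left(d \right)} = d$
$\left(\left(g{\left(30 \right)} + 1696\right) \left(7644 + 4349\right) + 13100\right) + \frac{1}{-19031} = \left(\left(30 + 1696\right) \left(7644 + 4349\right) + 13100\right) + \frac{1}{-19031} = \left(1726 \cdot 11993 + 13100\right) - \frac{1}{19031} = \left(20699918 + 13100\right) - \frac{1}{19031} = 20713018 - \frac{1}{19031} = \frac{394189445557}{19031}$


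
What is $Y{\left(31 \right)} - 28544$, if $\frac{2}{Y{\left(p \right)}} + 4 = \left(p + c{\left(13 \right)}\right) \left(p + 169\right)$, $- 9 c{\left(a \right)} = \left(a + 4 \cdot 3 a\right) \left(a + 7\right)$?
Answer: $- \frac{8852008201}{310118} \approx -28544.0$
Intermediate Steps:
$c{\left(a \right)} = - \frac{13 a \left(7 + a\right)}{9}$ ($c{\left(a \right)} = - \frac{\left(a + 4 \cdot 3 a\right) \left(a + 7\right)}{9} = - \frac{\left(a + 12 a\right) \left(7 + a\right)}{9} = - \frac{13 a \left(7 + a\right)}{9}$)
$Y{\left(p \right)} = \frac{2}{-4 + \left(169 + p\right) \left(- \frac{3380}{9} + p\right)}$ ($Y{\left(p \right)} = \frac{2}{-4 + \left(p - \frac{169 \left(7 + 13\right)}{9}\right) \left(p + 169\right)} = \frac{2}{-4 + \left(p - \frac{169}{9} \cdot 20\right) \left(169 + p\right)} = \frac{2}{-4 + \left(p - \frac{3380}{9}\right) \left(169 + p\right)} = \frac{2}{-4 + \left(- \frac{3380}{9} + p\right) \left(169 + p\right)} = \frac{2}{-4 + \left(169 + p\right) \left(- \frac{3380}{9} + p\right)}$)
$Y{\left(31 \right)} - 28544 = \frac{18}{-571256 - 57629 + 9 \cdot 31^{2}} - 28544 = \frac{18}{-571256 - 57629 + 9 \cdot 961} - 28544 = \frac{18}{-571256 - 57629 + 8649} - 28544 = \frac{18}{-620236} - 28544 = 18 \left(- \frac{1}{620236}\right) - 28544 = - \frac{9}{310118} - 28544 = - \frac{8852008201}{310118}$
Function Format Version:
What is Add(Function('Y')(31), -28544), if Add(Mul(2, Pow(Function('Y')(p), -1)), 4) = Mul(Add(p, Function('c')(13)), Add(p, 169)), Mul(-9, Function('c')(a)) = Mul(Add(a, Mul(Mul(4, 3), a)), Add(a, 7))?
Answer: Rational(-8852008201, 310118) ≈ -28544.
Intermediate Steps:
Function('c')(a) = Mul(Rational(-13, 9), a, Add(7, a)) (Function('c')(a) = Mul(Rational(-1, 9), Mul(Add(a, Mul(Mul(4, 3), a)), Add(a, 7))) = Mul(Rational(-1, 9), Mul(Add(a, Mul(12, a)), Add(7, a))) = Mul(Rational(-1, 9), Mul(Mul(13, a), Add(7, a))) = Mul(Rational(-1, 9), Mul(13, a, Add(7, a))) = Mul(Rational(-13, 9), a, Add(7, a)))
Function('Y')(p) = Mul(2, Pow(Add(-4, Mul(Add(169, p), Add(Rational(-3380, 9), p))), -1)) (Function('Y')(p) = Mul(2, Pow(Add(-4, Mul(Add(p, Mul(Rational(-13, 9), 13, Add(7, 13))), Add(p, 169))), -1)) = Mul(2, Pow(Add(-4, Mul(Add(p, Mul(Rational(-13, 9), 13, 20)), Add(169, p))), -1)) = Mul(2, Pow(Add(-4, Mul(Add(p, Rational(-3380, 9)), Add(169, p))), -1)) = Mul(2, Pow(Add(-4, Mul(Add(Rational(-3380, 9), p), Add(169, p))), -1)) = Mul(2, Pow(Add(-4, Mul(Add(169, p), Add(Rational(-3380, 9), p))), -1)))
Add(Function('Y')(31), -28544) = Add(Mul(18, Pow(Add(-571256, Mul(-1859, 31), Mul(9, Pow(31, 2))), -1)), -28544) = Add(Mul(18, Pow(Add(-571256, -57629, Mul(9, 961)), -1)), -28544) = Add(Mul(18, Pow(Add(-571256, -57629, 8649), -1)), -28544) = Add(Mul(18, Pow(-620236, -1)), -28544) = Add(Mul(18, Rational(-1, 620236)), -28544) = Add(Rational(-9, 310118), -28544) = Rational(-8852008201, 310118)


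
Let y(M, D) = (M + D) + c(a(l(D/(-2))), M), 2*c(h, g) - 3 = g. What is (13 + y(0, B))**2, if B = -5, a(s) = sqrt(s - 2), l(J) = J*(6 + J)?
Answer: 361/4 ≈ 90.250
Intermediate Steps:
a(s) = sqrt(-2 + s)
c(h, g) = 3/2 + g/2
y(M, D) = 3/2 + D + 3*M/2 (y(M, D) = (M + D) + (3/2 + M/2) = (D + M) + (3/2 + M/2) = 3/2 + D + 3*M/2)
(13 + y(0, B))**2 = (13 + (3/2 - 5 + (3/2)*0))**2 = (13 + (3/2 - 5 + 0))**2 = (13 - 7/2)**2 = (19/2)**2 = 361/4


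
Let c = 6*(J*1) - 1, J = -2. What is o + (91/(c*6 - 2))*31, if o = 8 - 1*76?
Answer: -8261/80 ≈ -103.26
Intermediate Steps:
c = -13 (c = 6*(-2*1) - 1 = 6*(-2) - 1 = -12 - 1 = -13)
o = -68 (o = 8 - 76 = -68)
o + (91/(c*6 - 2))*31 = -68 + (91/(-13*6 - 2))*31 = -68 + (91/(-78 - 2))*31 = -68 + (91/(-80))*31 = -68 + (91*(-1/80))*31 = -68 - 91/80*31 = -68 - 2821/80 = -8261/80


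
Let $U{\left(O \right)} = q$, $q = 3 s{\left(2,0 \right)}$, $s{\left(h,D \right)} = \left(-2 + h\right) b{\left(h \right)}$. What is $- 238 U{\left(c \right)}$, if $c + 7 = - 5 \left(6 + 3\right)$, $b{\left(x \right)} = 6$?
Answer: $0$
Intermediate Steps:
$s{\left(h,D \right)} = -12 + 6 h$ ($s{\left(h,D \right)} = \left(-2 + h\right) 6 = -12 + 6 h$)
$c = -52$ ($c = -7 - 5 \left(6 + 3\right) = -7 - 45 = -52$)
$q = 0$ ($q = 3 \left(-12 + 6 \cdot 2\right) = 3 \left(-12 + 12\right) = 3 \cdot 0 = 0$)
$U{\left(O \right)} = 0$
$- 238 U{\left(c \right)} = \left(-238\right) 0 = 0$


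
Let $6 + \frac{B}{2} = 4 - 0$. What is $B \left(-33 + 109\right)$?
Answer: $-304$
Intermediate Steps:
$B = -4$ ($B = -12 + 2 \left(4 - 0\right) = -12 + 2 \left(4 + 0\right) = -12 + 2 \cdot 4 = -12 + 8 = -4$)
$B \left(-33 + 109\right) = - 4 \left(-33 + 109\right) = \left(-4\right) 76 = -304$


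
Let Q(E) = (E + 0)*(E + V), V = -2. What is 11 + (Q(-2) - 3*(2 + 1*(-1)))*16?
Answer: 91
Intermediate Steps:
Q(E) = E*(-2 + E) (Q(E) = (E + 0)*(E - 2) = E*(-2 + E))
11 + (Q(-2) - 3*(2 + 1*(-1)))*16 = 11 + (-2*(-2 - 2) - 3*(2 + 1*(-1)))*16 = 11 + (-2*(-4) - 3*(2 - 1))*16 = 11 + (8 - 3*1)*16 = 11 + (8 - 3)*16 = 11 + 5*16 = 11 + 80 = 91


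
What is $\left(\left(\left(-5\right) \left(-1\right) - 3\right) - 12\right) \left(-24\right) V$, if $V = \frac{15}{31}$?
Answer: $\frac{3600}{31} \approx 116.13$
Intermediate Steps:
$V = \frac{15}{31}$ ($V = 15 \cdot \frac{1}{31} = \frac{15}{31} \approx 0.48387$)
$\left(\left(\left(-5\right) \left(-1\right) - 3\right) - 12\right) \left(-24\right) V = \left(\left(\left(-5\right) \left(-1\right) - 3\right) - 12\right) \left(-24\right) \frac{15}{31} = \left(\left(5 - 3\right) - 12\right) \left(-24\right) \frac{15}{31} = \left(2 - 12\right) \left(-24\right) \frac{15}{31} = \left(-10\right) \left(-24\right) \frac{15}{31} = 240 \cdot \frac{15}{31} = \frac{3600}{31}$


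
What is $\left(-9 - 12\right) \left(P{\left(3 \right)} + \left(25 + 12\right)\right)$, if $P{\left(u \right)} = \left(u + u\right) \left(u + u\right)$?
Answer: $-1533$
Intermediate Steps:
$P{\left(u \right)} = 4 u^{2}$ ($P{\left(u \right)} = 2 u 2 u = 4 u^{2}$)
$\left(-9 - 12\right) \left(P{\left(3 \right)} + \left(25 + 12\right)\right) = \left(-9 - 12\right) \left(4 \cdot 3^{2} + \left(25 + 12\right)\right) = \left(-9 - 12\right) \left(4 \cdot 9 + 37\right) = - 21 \left(36 + 37\right) = \left(-21\right) 73 = -1533$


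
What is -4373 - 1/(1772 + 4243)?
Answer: -26303596/6015 ≈ -4373.0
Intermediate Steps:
-4373 - 1/(1772 + 4243) = -4373 - 1/6015 = -26303596/6015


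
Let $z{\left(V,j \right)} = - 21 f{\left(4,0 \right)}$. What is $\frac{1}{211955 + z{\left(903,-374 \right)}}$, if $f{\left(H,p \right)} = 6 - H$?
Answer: $\frac{1}{211913} \approx 4.7189 \cdot 10^{-6}$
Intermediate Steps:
$z{\left(V,j \right)} = -42$ ($z{\left(V,j \right)} = - 21 \left(6 - 4\right) = \left(-21\right) 2 = -42$)
$\frac{1}{211955 + z{\left(903,-374 \right)}} = \frac{1}{211955 - 42} = \frac{1}{211913}$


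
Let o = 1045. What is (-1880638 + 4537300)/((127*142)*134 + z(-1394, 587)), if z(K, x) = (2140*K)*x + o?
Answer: -2656662/1748697319 ≈ -0.0015192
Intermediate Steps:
z(K, x) = 1045 + 2140*K*x (z(K, x) = (2140*K)*x + 1045 = 2140*K*x + 1045 = 1045 + 2140*K*x)
(-1880638 + 4537300)/((127*142)*134 + z(-1394, 587)) = (-1880638 + 4537300)/((127*142)*134 + (1045 + 2140*(-1394)*587)) = 2656662/(18034*134 + (1045 - 1751114920)) = 2656662/(2416556 - 1751113875) = 2656662/(-1748697319) = 2656662*(-1/1748697319) = -2656662/1748697319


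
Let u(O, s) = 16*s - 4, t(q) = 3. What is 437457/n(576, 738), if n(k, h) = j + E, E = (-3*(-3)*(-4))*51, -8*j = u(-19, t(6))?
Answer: -874914/3683 ≈ -237.55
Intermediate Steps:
u(O, s) = -4 + 16*s
j = -11/2 (j = -(-4 + 16*3)/8 = -(-4 + 48)/8 = -1/8*44 = -11/2 ≈ -5.5000)
E = -1836 (E = (9*(-4))*51 = -36*51 = -1836)
n(k, h) = -3683/2 (n(k, h) = -11/2 - 1836 = -3683/2)
437457/n(576, 738) = 437457/(-3683/2) = 437457*(-2/3683) = -874914/3683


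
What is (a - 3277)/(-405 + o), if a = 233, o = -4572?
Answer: 3044/4977 ≈ 0.61161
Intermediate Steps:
(a - 3277)/(-405 + o) = (233 - 3277)/(-405 - 4572) = -3044/(-4977) = -3044*(-1/4977) = 3044/4977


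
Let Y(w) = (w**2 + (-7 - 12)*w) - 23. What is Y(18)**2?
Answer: 1681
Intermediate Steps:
Y(w) = -23 + w**2 - 19*w (Y(w) = (w**2 - 19*w) - 23 = -23 + w**2 - 19*w)
Y(18)**2 = (-23 + 18**2 - 19*18)**2 = (-23 + 324 - 342)**2 = (-41)**2 = 1681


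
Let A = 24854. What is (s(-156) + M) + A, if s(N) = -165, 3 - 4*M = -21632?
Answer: 120391/4 ≈ 30098.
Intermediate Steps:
M = 21635/4 (M = 3/4 - 1/4*(-21632) = 3/4 + 5408 = 21635/4 ≈ 5408.8)
(s(-156) + M) + A = (-165 + 21635/4) + 24854 = 20975/4 + 24854 = 120391/4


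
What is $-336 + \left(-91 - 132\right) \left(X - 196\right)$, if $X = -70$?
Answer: $58982$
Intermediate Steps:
$-336 + \left(-91 - 132\right) \left(X - 196\right) = -336 + \left(-91 - 132\right) \left(-70 - 196\right) = -336 - -59318 = -336 + 59318 = 58982$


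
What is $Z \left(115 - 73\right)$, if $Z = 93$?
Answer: $3906$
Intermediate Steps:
$Z \left(115 - 73\right) = 93 \left(115 - 73\right) = 93 \cdot 42 = 3906$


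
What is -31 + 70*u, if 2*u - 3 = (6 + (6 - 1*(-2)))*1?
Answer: 564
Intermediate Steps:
u = 17/2 (u = 3/2 + ((6 + (6 - 1*(-2)))*1)/2 = 3/2 + ((6 + (6 + 2))*1)/2 = 3/2 + ((6 + 8)*1)/2 = 3/2 + (14*1)/2 = 3/2 + (1/2)*14 = 3/2 + 7 = 17/2 ≈ 8.5000)
-31 + 70*u = -31 + 70*(17/2) = -31 + 595 = 564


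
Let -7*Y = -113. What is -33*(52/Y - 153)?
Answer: 558525/113 ≈ 4942.7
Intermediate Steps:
Y = 113/7 (Y = -⅐*(-113) = 113/7 ≈ 16.143)
-33*(52/Y - 153) = -33*(52/(113/7) - 153) = -33*(52*(7/113) - 153) = -33*(364/113 - 153) = -33*(-16925/113) = 558525/113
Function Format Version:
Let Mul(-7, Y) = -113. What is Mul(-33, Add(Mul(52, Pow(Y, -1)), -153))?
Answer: Rational(558525, 113) ≈ 4942.7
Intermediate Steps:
Y = Rational(113, 7) (Y = Mul(Rational(-1, 7), -113) = Rational(113, 7) ≈ 16.143)
Mul(-33, Add(Mul(52, Pow(Y, -1)), -153)) = Mul(-33, Add(Mul(52, Pow(Rational(113, 7), -1)), -153)) = Mul(-33, Add(Mul(52, Rational(7, 113)), -153)) = Mul(-33, Add(Rational(364, 113), -153)) = Mul(-33, Rational(-16925, 113)) = Rational(558525, 113)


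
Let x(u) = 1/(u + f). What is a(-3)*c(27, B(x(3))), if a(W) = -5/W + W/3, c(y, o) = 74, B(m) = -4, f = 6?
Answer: 148/3 ≈ 49.333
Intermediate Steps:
x(u) = 1/(6 + u) (x(u) = 1/(u + 6) = 1/(6 + u))
a(W) = -5/W + W/3 (a(W) = -5/W + W*(1/3) = -5/W + W/3)
a(-3)*c(27, B(x(3))) = (-5/(-3) + (1/3)*(-3))*74 = (-5*(-1/3) - 1)*74 = (5/3 - 1)*74 = (2/3)*74 = 148/3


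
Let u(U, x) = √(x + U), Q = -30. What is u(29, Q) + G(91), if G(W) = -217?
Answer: -217 + I ≈ -217.0 + 1.0*I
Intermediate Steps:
u(U, x) = √(U + x)
u(29, Q) + G(91) = √(29 - 30) - 217 = √(-1) - 217 = I - 217 = -217 + I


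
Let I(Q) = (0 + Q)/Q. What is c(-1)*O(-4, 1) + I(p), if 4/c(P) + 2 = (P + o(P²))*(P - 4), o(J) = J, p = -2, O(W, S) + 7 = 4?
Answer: 7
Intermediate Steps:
O(W, S) = -3 (O(W, S) = -7 + 4 = -3)
I(Q) = 1 (I(Q) = Q/Q = 1)
c(P) = 4/(-2 + (-4 + P)*(P + P²)) (c(P) = 4/(-2 + (P + P²)*(P - 4)) = 4/(-2 + (P + P²)*(-4 + P)) = 4/(-2 + (-4 + P)*(P + P²)))
c(-1)*O(-4, 1) + I(p) = (4/(-2 + (-1)³ - 4*(-1) - 3*(-1)²))*(-3) + 1 = (4/(-2 - 1 + 4 - 3*1))*(-3) + 1 = (4/(-2 - 1 + 4 - 3))*(-3) + 1 = (4/(-2))*(-3) + 1 = (4*(-½))*(-3) + 1 = -2*(-3) + 1 = 6 + 1 = 7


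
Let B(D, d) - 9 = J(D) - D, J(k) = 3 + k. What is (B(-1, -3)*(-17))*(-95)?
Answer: 19380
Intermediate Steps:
B(D, d) = 12 (B(D, d) = 9 + ((3 + D) - D) = 9 + 3 = 12)
(B(-1, -3)*(-17))*(-95) = (12*(-17))*(-95) = -204*(-95) = 19380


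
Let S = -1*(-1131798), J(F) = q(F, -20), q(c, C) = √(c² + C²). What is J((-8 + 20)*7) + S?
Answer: 1131798 + 4*√466 ≈ 1.1319e+6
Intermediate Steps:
q(c, C) = √(C² + c²)
J(F) = √(400 + F²) (J(F) = √((-20)² + F²) = √(400 + F²))
S = 1131798
J((-8 + 20)*7) + S = √(400 + ((-8 + 20)*7)²) + 1131798 = √(400 + (12*7)²) + 1131798 = √(400 + 84²) + 1131798 = √(400 + 7056) + 1131798 = √7456 + 1131798 = 4*√466 + 1131798 = 1131798 + 4*√466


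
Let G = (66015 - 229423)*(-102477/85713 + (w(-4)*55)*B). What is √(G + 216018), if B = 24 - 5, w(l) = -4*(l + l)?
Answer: I*√4460235279060674670/28571 ≈ 73919.0*I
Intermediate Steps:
w(l) = -8*l
B = 19
G = -156116748276048/28571 (G = (66015 - 229423)*(-102477/85713 + (-8*(-4)*55)*19) = -163408*(-102477*1/85713 + (32*55)*19) = -163408*(-34159/28571 + 1760*19) = -163408*(-34159/28571 + 33440) = -163408*955380081/28571 = -156116748276048/28571 ≈ -5.4642e+9)
√(G + 216018) = √(-156116748276048/28571 + 216018) = √(-156110576425770/28571) = I*√4460235279060674670/28571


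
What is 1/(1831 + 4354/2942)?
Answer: 1471/2695578 ≈ 0.00054571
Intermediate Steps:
1/(1831 + 4354/2942) = 1/(1831 + 4354*(1/2942)) = 1/(1831 + 2177/1471) = 1/(2695578/1471) = 1471/2695578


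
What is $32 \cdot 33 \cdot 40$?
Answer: $42240$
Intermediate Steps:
$32 \cdot 33 \cdot 40 = 1056 \cdot 40 = 42240$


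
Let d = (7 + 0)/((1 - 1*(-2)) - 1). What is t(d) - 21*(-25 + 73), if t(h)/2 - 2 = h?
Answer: -997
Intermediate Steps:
d = 7/2 (d = 7/((1 + 2) - 1) = 7/(3 - 1) = 7/2 ≈ 3.5000)
t(h) = 4 + 2*h
t(d) - 21*(-25 + 73) = (4 + 2*(7/2)) - 21*(-25 + 73) = (4 + 7) - 21*48 = 11 - 1008 = -997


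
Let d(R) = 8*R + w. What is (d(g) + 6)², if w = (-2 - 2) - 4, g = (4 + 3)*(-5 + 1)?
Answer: 51076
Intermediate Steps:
g = -28 (g = 7*(-4) = -28)
w = -8 (w = -4 - 4 = -8)
d(R) = -8 + 8*R (d(R) = 8*R - 8 = -8 + 8*R)
(d(g) + 6)² = ((-8 + 8*(-28)) + 6)² = ((-8 - 224) + 6)² = (-232 + 6)² = (-226)² = 51076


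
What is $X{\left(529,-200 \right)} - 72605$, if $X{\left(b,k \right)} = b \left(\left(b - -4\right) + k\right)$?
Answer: $103552$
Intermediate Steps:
$X{\left(b,k \right)} = b \left(4 + b + k\right)$ ($X{\left(b,k \right)} = b \left(\left(b + 4\right) + k\right) = b \left(\left(4 + b\right) + k\right) = b \left(4 + b + k\right)$)
$X{\left(529,-200 \right)} - 72605 = 529 \left(4 + 529 - 200\right) - 72605 = 529 \cdot 333 - 72605 = 176157 - 72605 = 103552$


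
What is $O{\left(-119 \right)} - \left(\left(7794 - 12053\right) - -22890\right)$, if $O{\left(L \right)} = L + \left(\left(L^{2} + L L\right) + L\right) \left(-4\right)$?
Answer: $-131562$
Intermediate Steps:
$O{\left(L \right)} = - 8 L^{2} - 3 L$ ($O{\left(L \right)} = L + \left(\left(L^{2} + L^{2}\right) + L\right) \left(-4\right) = L + \left(2 L^{2} + L\right) \left(-4\right) = L + \left(L + 2 L^{2}\right) \left(-4\right) = L - \left(4 L + 8 L^{2}\right) = - 8 L^{2} - 3 L$)
$O{\left(-119 \right)} - \left(\left(7794 - 12053\right) - -22890\right) = \left(-1\right) \left(-119\right) \left(3 + 8 \left(-119\right)\right) - \left(\left(7794 - 12053\right) - -22890\right) = \left(-1\right) \left(-119\right) \left(3 - 952\right) - \left(\left(7794 - 12053\right) + 22890\right) = \left(-1\right) \left(-119\right) \left(-949\right) - \left(-4259 + 22890\right) = -112931 - 18631 = -131562$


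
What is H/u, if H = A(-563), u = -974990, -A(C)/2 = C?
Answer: -563/487495 ≈ -0.0011549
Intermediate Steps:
A(C) = -2*C
H = 1126 (H = -2*(-563) = 1126)
H/u = 1126/(-974990) = 1126*(-1/974990) = -563/487495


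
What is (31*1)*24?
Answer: 744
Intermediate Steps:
(31*1)*24 = 31*24 = 744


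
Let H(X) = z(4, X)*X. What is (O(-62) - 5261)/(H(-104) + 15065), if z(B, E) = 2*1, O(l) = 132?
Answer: -5129/14857 ≈ -0.34522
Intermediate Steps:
z(B, E) = 2
H(X) = 2*X
(O(-62) - 5261)/(H(-104) + 15065) = (132 - 5261)/(2*(-104) + 15065) = -5129/(-208 + 15065) = -5129/14857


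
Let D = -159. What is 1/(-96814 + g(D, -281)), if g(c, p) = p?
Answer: -1/97095 ≈ -1.0299e-5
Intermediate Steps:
1/(-96814 + g(D, -281)) = 1/(-96814 - 281) = 1/(-97095) = -1/97095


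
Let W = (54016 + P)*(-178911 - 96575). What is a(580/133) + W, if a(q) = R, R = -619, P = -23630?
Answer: -8370918215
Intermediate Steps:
a(q) = -619
W = -8370917596 (W = (54016 - 23630)*(-178911 - 96575) = 30386*(-275486) = -8370917596)
a(580/133) + W = -619 - 8370917596 = -8370918215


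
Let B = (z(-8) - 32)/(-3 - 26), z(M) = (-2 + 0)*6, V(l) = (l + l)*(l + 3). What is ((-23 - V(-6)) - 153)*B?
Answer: -9328/29 ≈ -321.66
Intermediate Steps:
V(l) = 2*l*(3 + l) (V(l) = (2*l)*(3 + l) = 2*l*(3 + l))
z(M) = -12 (z(M) = -2*6 = -12)
B = 44/29 (B = (-12 - 32)/(-3 - 26) = -44/(-29) = -44*(-1/29) = 44/29 ≈ 1.5172)
((-23 - V(-6)) - 153)*B = ((-23 - 2*(-6)*(3 - 6)) - 153)*(44/29) = ((-23 - 2*(-6)*(-3)) - 153)*(44/29) = ((-23 - 1*36) - 153)*(44/29) = ((-23 - 36) - 153)*(44/29) = (-59 - 153)*(44/29) = -212*44/29 = -9328/29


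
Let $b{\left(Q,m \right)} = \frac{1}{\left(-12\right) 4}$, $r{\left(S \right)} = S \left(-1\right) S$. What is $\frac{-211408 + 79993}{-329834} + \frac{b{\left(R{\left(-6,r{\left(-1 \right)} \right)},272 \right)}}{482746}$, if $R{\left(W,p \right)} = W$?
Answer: $\frac{1522561409243}{3821425059936} \approx 0.39843$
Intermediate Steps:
$r{\left(S \right)} = - S^{2}$ ($r{\left(S \right)} = - S S = - S^{2}$)
$b{\left(Q,m \right)} = - \frac{1}{48}$ ($b{\left(Q,m \right)} = \frac{1}{-48} = - \frac{1}{48}$)
$\frac{-211408 + 79993}{-329834} + \frac{b{\left(R{\left(-6,r{\left(-1 \right)} \right)},272 \right)}}{482746} = \frac{-211408 + 79993}{-329834} - \frac{1}{48 \cdot 482746} = \left(-131415\right) \left(- \frac{1}{329834}\right) - \frac{1}{23171808} = \frac{131415}{329834} - \frac{1}{23171808} = \frac{1522561409243}{3821425059936}$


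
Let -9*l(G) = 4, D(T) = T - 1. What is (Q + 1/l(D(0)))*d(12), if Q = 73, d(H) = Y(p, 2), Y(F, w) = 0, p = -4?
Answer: 0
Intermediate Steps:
D(T) = -1 + T
l(G) = -4/9 (l(G) = -⅑*4 = -4/9)
d(H) = 0
(Q + 1/l(D(0)))*d(12) = (73 + 1/(-4/9))*0 = (73 - 9/4)*0 = (283/4)*0 = 0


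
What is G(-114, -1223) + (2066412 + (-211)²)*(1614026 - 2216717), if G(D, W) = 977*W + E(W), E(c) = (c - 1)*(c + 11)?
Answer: -1272240032086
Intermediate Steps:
E(c) = (-1 + c)*(11 + c)
G(D, W) = -11 + W² + 987*W (G(D, W) = 977*W + (-11 + W² + 10*W) = -11 + W² + 987*W)
G(-114, -1223) + (2066412 + (-211)²)*(1614026 - 2216717) = (-11 + (-1223)² + 987*(-1223)) + (2066412 + (-211)²)*(1614026 - 2216717) = (-11 + 1495729 - 1207101) + (2066412 + 44521)*(-602691) = 288617 + 2110933*(-602691) = 288617 - 1272240320703 = -1272240032086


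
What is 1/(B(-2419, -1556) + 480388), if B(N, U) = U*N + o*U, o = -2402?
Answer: 1/7981864 ≈ 1.2528e-7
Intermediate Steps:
B(N, U) = -2402*U + N*U (B(N, U) = U*N - 2402*U = N*U - 2402*U = -2402*U + N*U)
1/(B(-2419, -1556) + 480388) = 1/(-1556*(-2402 - 2419) + 480388) = 1/(-1556*(-4821) + 480388) = 1/(7501476 + 480388) = 1/7981864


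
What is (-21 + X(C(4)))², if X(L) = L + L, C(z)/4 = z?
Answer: 121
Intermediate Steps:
C(z) = 4*z
X(L) = 2*L
(-21 + X(C(4)))² = (-21 + 2*(4*4))² = (-21 + 2*16)² = (-21 + 32)² = 11² = 121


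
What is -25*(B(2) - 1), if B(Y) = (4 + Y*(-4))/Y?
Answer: 75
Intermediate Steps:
B(Y) = (4 - 4*Y)/Y
-25*(B(2) - 1) = -25*((-4 + 4/2) - 1) = -25*((-4 + 4*(½)) - 1) = -25*((-4 + 2) - 1) = -25*(-2 - 1) = -25*(-3) = 75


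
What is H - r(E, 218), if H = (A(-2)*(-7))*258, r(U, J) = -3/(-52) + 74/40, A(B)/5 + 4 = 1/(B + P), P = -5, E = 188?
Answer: 2431526/65 ≈ 37408.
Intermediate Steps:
A(B) = -20 + 5/(-5 + B) (A(B) = -20 + 5/(B - 5) = -20 + 5/(-5 + B))
r(U, J) = 124/65 (r(U, J) = -3*(-1/52) + 74*(1/40) = 3/52 + 37/20 = 124/65)
H = 37410 (H = ((5*(21 - 4*(-2))/(-5 - 2))*(-7))*258 = ((5*(21 + 8)/(-7))*(-7))*258 = ((5*(-⅐)*29)*(-7))*258 = -145/7*(-7)*258 = 145*258 = 37410)
H - r(E, 218) = 37410 - 1*124/65 = 37410 - 124/65 = 2431526/65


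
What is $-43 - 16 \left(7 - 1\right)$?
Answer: $-139$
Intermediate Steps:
$-43 - 16 \left(7 - 1\right) = -43 - 96 = -139$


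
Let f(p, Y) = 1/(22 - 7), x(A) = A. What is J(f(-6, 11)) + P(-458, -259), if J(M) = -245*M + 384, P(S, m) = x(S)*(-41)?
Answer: 57437/3 ≈ 19146.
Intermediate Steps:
f(p, Y) = 1/15
P(S, m) = -41*S (P(S, m) = S*(-41) = -41*S)
J(M) = 384 - 245*M
J(f(-6, 11)) + P(-458, -259) = (384 - 245*1/15) - 41*(-458) = (384 - 49/3) + 18778 = 1103/3 + 18778 = 57437/3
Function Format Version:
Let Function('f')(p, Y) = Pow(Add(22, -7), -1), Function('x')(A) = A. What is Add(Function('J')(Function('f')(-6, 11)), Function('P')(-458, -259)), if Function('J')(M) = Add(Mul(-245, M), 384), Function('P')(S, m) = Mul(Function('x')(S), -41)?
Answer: Rational(57437, 3) ≈ 19146.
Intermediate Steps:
Function('f')(p, Y) = Rational(1, 15) (Function('f')(p, Y) = Pow(15, -1) = Rational(1, 15))
Function('P')(S, m) = Mul(-41, S) (Function('P')(S, m) = Mul(S, -41) = Mul(-41, S))
Function('J')(M) = Add(384, Mul(-245, M))
Add(Function('J')(Function('f')(-6, 11)), Function('P')(-458, -259)) = Add(Add(384, Mul(-245, Rational(1, 15))), Mul(-41, -458)) = Add(Add(384, Rational(-49, 3)), 18778) = Add(Rational(1103, 3), 18778) = Rational(57437, 3)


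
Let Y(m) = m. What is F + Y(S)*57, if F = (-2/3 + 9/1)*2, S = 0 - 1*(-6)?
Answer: 1076/3 ≈ 358.67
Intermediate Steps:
S = 6 (S = 0 + 6 = 6)
F = 50/3 (F = (-2*1/3 + 9*1)*2 = (-2/3 + 9)*2 = (25/3)*2 = 50/3 ≈ 16.667)
F + Y(S)*57 = 50/3 + 6*57 = 50/3 + 342 = 1076/3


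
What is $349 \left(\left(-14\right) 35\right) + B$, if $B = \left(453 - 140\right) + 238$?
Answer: $-170459$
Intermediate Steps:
$B = 551$ ($B = 313 + 238 = 551$)
$349 \left(\left(-14\right) 35\right) + B = 349 \left(\left(-14\right) 35\right) + 551 = 349 \left(-490\right) + 551 = -171010 + 551 = -170459$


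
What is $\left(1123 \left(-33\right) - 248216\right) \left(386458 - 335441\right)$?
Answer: $-14553874675$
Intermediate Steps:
$\left(1123 \left(-33\right) - 248216\right) \left(386458 - 335441\right) = \left(-37059 - 248216\right) 51017 = \left(-285275\right) 51017 = -14553874675$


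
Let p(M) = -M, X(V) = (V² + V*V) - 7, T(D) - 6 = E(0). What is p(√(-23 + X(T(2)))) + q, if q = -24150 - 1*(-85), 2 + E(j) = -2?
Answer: -24065 - I*√22 ≈ -24065.0 - 4.6904*I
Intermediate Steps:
E(j) = -4 (E(j) = -2 - 2 = -4)
T(D) = 2 (T(D) = 6 - 4 = 2)
X(V) = -7 + 2*V² (X(V) = (V² + V²) - 7 = 2*V² - 7 = -7 + 2*V²)
q = -24065 (q = -24150 + 85 = -24065)
p(√(-23 + X(T(2)))) + q = -√(-23 + (-7 + 2*2²)) - 24065 = -√(-23 + (-7 + 2*4)) - 24065 = -√(-23 + (-7 + 8)) - 24065 = -√(-23 + 1) - 24065 = -√(-22) - 24065 = -I*√22 - 24065 = -24065 - I*√22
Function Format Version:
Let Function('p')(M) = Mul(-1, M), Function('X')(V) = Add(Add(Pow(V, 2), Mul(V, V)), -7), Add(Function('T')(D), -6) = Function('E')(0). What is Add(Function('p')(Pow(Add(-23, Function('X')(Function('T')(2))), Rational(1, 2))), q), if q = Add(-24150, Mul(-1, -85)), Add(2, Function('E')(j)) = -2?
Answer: Add(-24065, Mul(-1, I, Pow(22, Rational(1, 2)))) ≈ Add(-24065., Mul(-4.6904, I))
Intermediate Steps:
Function('E')(j) = -4 (Function('E')(j) = Add(-2, -2) = -4)
Function('T')(D) = 2 (Function('T')(D) = Add(6, -4) = 2)
Function('X')(V) = Add(-7, Mul(2, Pow(V, 2))) (Function('X')(V) = Add(Add(Pow(V, 2), Pow(V, 2)), -7) = Add(Mul(2, Pow(V, 2)), -7) = Add(-7, Mul(2, Pow(V, 2))))
q = -24065 (q = Add(-24150, 85) = -24065)
Add(Function('p')(Pow(Add(-23, Function('X')(Function('T')(2))), Rational(1, 2))), q) = Add(Mul(-1, Pow(Add(-23, Add(-7, Mul(2, Pow(2, 2)))), Rational(1, 2))), -24065) = Add(Mul(-1, Pow(Add(-23, Add(-7, Mul(2, 4))), Rational(1, 2))), -24065) = Add(Mul(-1, Pow(Add(-23, Add(-7, 8)), Rational(1, 2))), -24065) = Add(Mul(-1, Pow(Add(-23, 1), Rational(1, 2))), -24065) = Add(Mul(-1, Pow(-22, Rational(1, 2))), -24065) = Add(Mul(-1, Mul(I, Pow(22, Rational(1, 2)))), -24065) = Add(Mul(-1, I, Pow(22, Rational(1, 2))), -24065) = Add(-24065, Mul(-1, I, Pow(22, Rational(1, 2))))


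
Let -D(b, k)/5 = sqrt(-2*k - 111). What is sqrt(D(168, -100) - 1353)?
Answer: sqrt(-1353 - 5*sqrt(89)) ≈ 37.419*I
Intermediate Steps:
D(b, k) = -5*sqrt(-111 - 2*k) (D(b, k) = -5*sqrt(-2*k - 111) = -5*sqrt(-111 - 2*k))
sqrt(D(168, -100) - 1353) = sqrt(-5*sqrt(-111 - 2*(-100)) - 1353) = sqrt(-5*sqrt(-111 + 200) - 1353) = sqrt(-5*sqrt(89) - 1353) = sqrt(-1353 - 5*sqrt(89))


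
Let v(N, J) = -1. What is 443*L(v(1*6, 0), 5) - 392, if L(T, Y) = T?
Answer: -835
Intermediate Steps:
443*L(v(1*6, 0), 5) - 392 = 443*(-1) - 392 = -443 - 392 = -835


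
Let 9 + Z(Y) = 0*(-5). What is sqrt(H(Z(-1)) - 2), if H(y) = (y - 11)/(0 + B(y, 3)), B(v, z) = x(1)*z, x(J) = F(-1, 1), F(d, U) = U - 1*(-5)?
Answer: 2*I*sqrt(7)/3 ≈ 1.7638*I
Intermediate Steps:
F(d, U) = 5 + U (F(d, U) = U + 5 = 5 + U)
x(J) = 6 (x(J) = 5 + 1 = 6)
B(v, z) = 6*z
Z(Y) = -9 (Z(Y) = -9 + 0*(-5) = -9 + 0 = -9)
H(y) = -11/18 + y/18 (H(y) = (y - 11)/(0 + 6*3) = (-11 + y)/(0 + 18) = (-11 + y)/18 = (-11 + y)*(1/18) = -11/18 + y/18)
sqrt(H(Z(-1)) - 2) = sqrt((-11/18 + (1/18)*(-9)) - 2) = sqrt((-11/18 - 1/2) - 2) = sqrt(-10/9 - 2) = sqrt(-28/9) = 2*I*sqrt(7)/3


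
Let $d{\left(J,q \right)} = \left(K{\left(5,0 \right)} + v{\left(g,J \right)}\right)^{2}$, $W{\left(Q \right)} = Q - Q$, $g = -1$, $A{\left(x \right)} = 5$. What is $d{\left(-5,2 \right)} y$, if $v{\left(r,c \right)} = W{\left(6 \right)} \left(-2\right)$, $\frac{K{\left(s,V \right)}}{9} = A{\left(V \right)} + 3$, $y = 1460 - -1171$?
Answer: $13639104$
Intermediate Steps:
$y = 2631$ ($y = 1460 + 1171 = 2631$)
$W{\left(Q \right)} = 0$
$K{\left(s,V \right)} = 72$ ($K{\left(s,V \right)} = 9 \left(5 + 3\right) = 9 \cdot 8 = 72$)
$v{\left(r,c \right)} = 0$ ($v{\left(r,c \right)} = 0 \left(-2\right) = 0$)
$d{\left(J,q \right)} = 5184$ ($d{\left(J,q \right)} = \left(72 + 0\right)^{2} = 72^{2} = 5184$)
$d{\left(-5,2 \right)} y = 5184 \cdot 2631 = 13639104$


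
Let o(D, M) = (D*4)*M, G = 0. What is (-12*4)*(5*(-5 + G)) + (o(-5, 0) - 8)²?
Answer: 1264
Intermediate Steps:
o(D, M) = 4*D*M (o(D, M) = (4*D)*M = 4*D*M)
(-12*4)*(5*(-5 + G)) + (o(-5, 0) - 8)² = (-12*4)*(5*(-5 + 0)) + (4*(-5)*0 - 8)² = -240*(-5) + (0 - 8)² = -48*(-25) + (-8)² = 1200 + 64 = 1264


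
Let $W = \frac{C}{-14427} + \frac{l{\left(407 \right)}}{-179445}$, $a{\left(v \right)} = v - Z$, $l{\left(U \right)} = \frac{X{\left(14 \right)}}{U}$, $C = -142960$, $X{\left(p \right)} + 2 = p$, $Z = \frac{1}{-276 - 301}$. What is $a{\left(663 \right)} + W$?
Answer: $\frac{19481208945874772}{28950650151885} \approx 672.91$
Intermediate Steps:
$Z = - \frac{1}{577}$ ($Z = \frac{1}{-577} = - \frac{1}{577} \approx -0.0017331$)
$X{\left(p \right)} = -2 + p$
$l{\left(U \right)} = \frac{12}{U}$ ($l{\left(U \right)} = \frac{-2 + 14}{U} = \frac{12}{U}$)
$a{\left(v \right)} = \frac{1}{577} + v$ ($a{\left(v \right)} = v - - \frac{1}{577} = v + \frac{1}{577} = \frac{1}{577} + v$)
$W = \frac{497188424156}{50174437005}$ ($W = - \frac{142960}{-14427} + \frac{12 \cdot \frac{1}{407}}{-179445} = \left(-142960\right) \left(- \frac{1}{14427}\right) + 12 \cdot \frac{1}{407} \left(- \frac{1}{179445}\right) = \frac{142960}{14427} + \frac{12}{407} \left(- \frac{1}{179445}\right) = \frac{142960}{14427} - \frac{4}{24344705} = \frac{497188424156}{50174437005} \approx 9.9092$)
$a{\left(663 \right)} + W = \left(\frac{1}{577} + 663\right) + \frac{497188424156}{50174437005} = \frac{382552}{577} + \frac{497188424156}{50174437005} = \frac{19481208945874772}{28950650151885}$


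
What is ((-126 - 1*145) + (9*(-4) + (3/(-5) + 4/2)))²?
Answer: 2334784/25 ≈ 93391.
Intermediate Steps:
((-126 - 1*145) + (9*(-4) + (3/(-5) + 4/2)))² = ((-126 - 145) + (-36 + (3*(-⅕) + 4*(½))))² = (-271 + (-36 + (-⅗ + 2)))² = (-271 + (-36 + 7/5))² = (-271 - 173/5)² = (-1528/5)² = 2334784/25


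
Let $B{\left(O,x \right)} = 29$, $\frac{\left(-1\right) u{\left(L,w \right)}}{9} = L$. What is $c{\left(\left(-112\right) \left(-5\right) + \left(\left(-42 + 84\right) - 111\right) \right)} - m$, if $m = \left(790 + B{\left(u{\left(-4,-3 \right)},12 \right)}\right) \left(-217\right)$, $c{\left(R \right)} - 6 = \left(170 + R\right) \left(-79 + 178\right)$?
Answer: $243168$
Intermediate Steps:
$u{\left(L,w \right)} = - 9 L$
$c{\left(R \right)} = 16836 + 99 R$ ($c{\left(R \right)} = 6 + \left(170 + R\right) \left(-79 + 178\right) = 6 + \left(170 + R\right) 99 = 6 + \left(16830 + 99 R\right) = 16836 + 99 R$)
$m = -177723$ ($m = \left(790 + 29\right) \left(-217\right) = 819 \left(-217\right) = -177723$)
$c{\left(\left(-112\right) \left(-5\right) + \left(\left(-42 + 84\right) - 111\right) \right)} - m = \left(16836 + 99 \left(\left(-112\right) \left(-5\right) + \left(\left(-42 + 84\right) - 111\right)\right)\right) - -177723 = \left(16836 + 99 \left(560 + \left(42 - 111\right)\right)\right) + 177723 = \left(16836 + 99 \left(560 - 69\right)\right) + 177723 = \left(16836 + 99 \cdot 491\right) + 177723 = \left(16836 + 48609\right) + 177723 = 65445 + 177723 = 243168$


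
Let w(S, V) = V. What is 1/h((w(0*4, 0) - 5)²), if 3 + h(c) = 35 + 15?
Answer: 1/47 ≈ 0.021277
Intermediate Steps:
h(c) = 47 (h(c) = -3 + (35 + 15) = -3 + 50 = 47)
1/h((w(0*4, 0) - 5)²) = 1/47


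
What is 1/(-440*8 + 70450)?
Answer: 1/66930 ≈ 1.4941e-5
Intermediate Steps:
1/(-440*8 + 70450) = 1/(-3520 + 70450) = 1/66930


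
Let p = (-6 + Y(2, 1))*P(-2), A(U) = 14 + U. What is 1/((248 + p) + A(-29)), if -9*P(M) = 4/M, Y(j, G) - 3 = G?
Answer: 9/2093 ≈ 0.0043001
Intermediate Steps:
Y(j, G) = 3 + G
P(M) = -4/(9*M)
p = -4/9 (p = (-6 + (3 + 1))*(-4/9/(-2)) = (-6 + 4)*(-4/9*(-½)) = -2*2/9 = -4/9 ≈ -0.44444)
1/((248 + p) + A(-29)) = 1/((248 - 4/9) + (14 - 29)) = 1/(2228/9 - 15) = 1/(2093/9) = 9/2093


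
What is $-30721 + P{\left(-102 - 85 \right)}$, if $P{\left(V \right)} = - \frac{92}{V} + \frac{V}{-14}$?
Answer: $- \frac{80391321}{2618} \approx -30707.0$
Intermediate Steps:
$P{\left(V \right)} = - \frac{92}{V} - \frac{V}{14}$ ($P{\left(V \right)} = - \frac{92}{V} + V \left(- \frac{1}{14}\right) = - \frac{92}{V} - \frac{V}{14}$)
$-30721 + P{\left(-102 - 85 \right)} = -30721 - \left(\frac{92}{-102 - 85} + \frac{-102 - 85}{14}\right) = -30721 - \left(- \frac{187}{14} + \frac{92}{-187}\right) = -30721 + \left(\left(-92\right) \left(- \frac{1}{187}\right) + \frac{187}{14}\right) = -30721 + \left(\frac{92}{187} + \frac{187}{14}\right) = -30721 + \frac{36257}{2618} = - \frac{80391321}{2618}$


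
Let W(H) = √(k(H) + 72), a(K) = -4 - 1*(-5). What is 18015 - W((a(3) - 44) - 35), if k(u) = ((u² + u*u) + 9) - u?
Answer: 18015 - √12327 ≈ 17904.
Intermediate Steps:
a(K) = 1 (a(K) = -4 + 5 = 1)
k(u) = 9 - u + 2*u² (k(u) = ((u² + u²) + 9) - u = (2*u² + 9) - u = (9 + 2*u²) - u = 9 - u + 2*u²)
W(H) = √(81 - H + 2*H²) (W(H) = √((9 - H + 2*H²) + 72) = √(81 - H + 2*H²))
18015 - W((a(3) - 44) - 35) = 18015 - √(81 - ((1 - 44) - 35) + 2*((1 - 44) - 35)²) = 18015 - √(81 - (-43 - 35) + 2*(-43 - 35)²) = 18015 - √(81 - 1*(-78) + 2*(-78)²) = 18015 - √(81 + 78 + 2*6084) = 18015 - √(81 + 78 + 12168) = 18015 - √12327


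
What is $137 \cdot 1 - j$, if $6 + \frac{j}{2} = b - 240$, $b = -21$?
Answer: $671$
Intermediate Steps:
$j = -534$ ($j = -12 + 2 \left(-21 - 240\right) = -12 + 2 \left(-261\right) = -12 - 522 = -534$)
$137 \cdot 1 - j = 137 \cdot 1 - -534 = 137 + 534 = 671$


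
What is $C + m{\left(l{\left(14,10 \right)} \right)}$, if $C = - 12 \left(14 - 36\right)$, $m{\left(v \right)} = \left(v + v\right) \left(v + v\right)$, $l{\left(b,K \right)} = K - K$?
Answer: $264$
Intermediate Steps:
$l{\left(b,K \right)} = 0$
$m{\left(v \right)} = 4 v^{2}$ ($m{\left(v \right)} = 2 v 2 v = 4 v^{2}$)
$C = 264$ ($C = - 12 \left(14 - 36\right) = \left(-12\right) \left(-22\right) = 264$)
$C + m{\left(l{\left(14,10 \right)} \right)} = 264 + 4 \cdot 0^{2} = 264 + 4 \cdot 0 = 264 + 0 = 264$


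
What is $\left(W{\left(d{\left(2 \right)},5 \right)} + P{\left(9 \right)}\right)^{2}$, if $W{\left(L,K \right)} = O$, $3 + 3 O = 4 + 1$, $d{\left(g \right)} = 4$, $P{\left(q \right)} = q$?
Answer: $\frac{841}{9} \approx 93.444$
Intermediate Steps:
$O = \frac{2}{3}$ ($O = -1 + \frac{4 + 1}{3} = -1 + \frac{1}{3} \cdot 5 = -1 + \frac{5}{3} = \frac{2}{3} \approx 0.66667$)
$W{\left(L,K \right)} = \frac{2}{3}$
$\left(W{\left(d{\left(2 \right)},5 \right)} + P{\left(9 \right)}\right)^{2} = \left(\frac{2}{3} + 9\right)^{2} = \left(\frac{29}{3}\right)^{2} = \frac{841}{9}$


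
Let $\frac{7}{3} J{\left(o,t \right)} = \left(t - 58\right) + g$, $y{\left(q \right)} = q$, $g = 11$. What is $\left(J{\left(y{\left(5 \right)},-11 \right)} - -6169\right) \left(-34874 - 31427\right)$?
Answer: $- \frac{2851539709}{7} \approx -4.0736 \cdot 10^{8}$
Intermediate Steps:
$J{\left(o,t \right)} = - \frac{141}{7} + \frac{3 t}{7}$ ($J{\left(o,t \right)} = \frac{3 \left(\left(t - 58\right) + 11\right)}{7} = \frac{3 \left(\left(-58 + t\right) + 11\right)}{7} = \frac{3 \left(-47 + t\right)}{7} = - \frac{141}{7} + \frac{3 t}{7}$)
$\left(J{\left(y{\left(5 \right)},-11 \right)} - -6169\right) \left(-34874 - 31427\right) = \left(\left(- \frac{141}{7} + \frac{3}{7} \left(-11\right)\right) - -6169\right) \left(-34874 - 31427\right) = \left(\left(- \frac{141}{7} - \frac{33}{7}\right) + \left(-7165 + 13334\right)\right) \left(-66301\right) = \left(- \frac{174}{7} + 6169\right) \left(-66301\right) = \frac{43009}{7} \left(-66301\right) = - \frac{2851539709}{7}$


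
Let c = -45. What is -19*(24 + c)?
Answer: 399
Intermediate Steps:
-19*(24 + c) = -19*(24 - 45) = -19*(-21) = 399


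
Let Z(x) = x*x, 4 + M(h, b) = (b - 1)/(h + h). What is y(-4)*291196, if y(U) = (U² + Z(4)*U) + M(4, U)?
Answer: -30648379/2 ≈ -1.5324e+7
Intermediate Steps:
M(h, b) = -4 + (-1 + b)/(2*h) (M(h, b) = -4 + (b - 1)/(h + h) = -4 + (-1 + b)/((2*h)) = -4 + (-1 + b)*(1/(2*h)) = -4 + (-1 + b)/(2*h))
Z(x) = x²
y(U) = -33/8 + U² + 129*U/8 (y(U) = (U² + 4²*U) + (½)*(-1 + U - 8*4)/4 = (U² + 16*U) + (½)*(¼)*(-1 + U - 32) = (U² + 16*U) + (½)*(¼)*(-33 + U) = (U² + 16*U) + (-33/8 + U/8) = -33/8 + U² + 129*U/8)
y(-4)*291196 = (-33/8 + (-4)² + (129/8)*(-4))*291196 = (-33/8 + 16 - 129/2)*291196 = -421/8*291196 = -30648379/2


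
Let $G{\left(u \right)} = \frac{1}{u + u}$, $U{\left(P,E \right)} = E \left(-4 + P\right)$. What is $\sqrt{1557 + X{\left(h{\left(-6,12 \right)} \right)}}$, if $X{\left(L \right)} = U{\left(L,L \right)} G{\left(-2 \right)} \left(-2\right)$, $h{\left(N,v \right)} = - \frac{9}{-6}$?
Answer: $\frac{\sqrt{24882}}{4} \approx 39.435$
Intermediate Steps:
$h{\left(N,v \right)} = \frac{3}{2}$ ($h{\left(N,v \right)} = \left(-9\right) \left(- \frac{1}{6}\right) = \frac{3}{2}$)
$G{\left(u \right)} = \frac{1}{2 u}$
$X{\left(L \right)} = \frac{L \left(-4 + L\right)}{2}$ ($X{\left(L \right)} = L \left(-4 + L\right) \frac{1}{2 \left(-2\right)} \left(-2\right) = L \left(-4 + L\right) \frac{1}{2} \left(- \frac{1}{2}\right) \left(-2\right) = L \left(-4 + L\right) \left(- \frac{1}{4}\right) \left(-2\right) = - \frac{L \left(-4 + L\right)}{4} \left(-2\right) = \frac{L \left(-4 + L\right)}{2}$)
$\sqrt{1557 + X{\left(h{\left(-6,12 \right)} \right)}} = \sqrt{1557 + \frac{1}{2} \cdot \frac{3}{2} \left(-4 + \frac{3}{2}\right)} = \sqrt{1557 + \frac{1}{2} \cdot \frac{3}{2} \left(- \frac{5}{2}\right)} = \sqrt{1557 - \frac{15}{8}} = \sqrt{\frac{12441}{8}} = \frac{\sqrt{24882}}{4}$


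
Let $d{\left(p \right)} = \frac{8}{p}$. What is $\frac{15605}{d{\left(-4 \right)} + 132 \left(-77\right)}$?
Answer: $- \frac{15605}{10166} \approx -1.535$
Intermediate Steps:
$\frac{15605}{d{\left(-4 \right)} + 132 \left(-77\right)} = \frac{15605}{\frac{8}{-4} + 132 \left(-77\right)} = \frac{15605}{8 \left(- \frac{1}{4}\right) - 10164} = \frac{15605}{-2 - 10164} = \frac{15605}{-10166} = 15605 \left(- \frac{1}{10166}\right) = - \frac{15605}{10166}$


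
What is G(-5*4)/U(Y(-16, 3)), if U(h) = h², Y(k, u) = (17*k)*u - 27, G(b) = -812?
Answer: -812/710649 ≈ -0.0011426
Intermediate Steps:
Y(k, u) = -27 + 17*k*u (Y(k, u) = 17*k*u - 27 = -27 + 17*k*u)
G(-5*4)/U(Y(-16, 3)) = -812/(-27 + 17*(-16)*3)² = -812/(-27 - 816)² = -812/((-843)²) = -812/710649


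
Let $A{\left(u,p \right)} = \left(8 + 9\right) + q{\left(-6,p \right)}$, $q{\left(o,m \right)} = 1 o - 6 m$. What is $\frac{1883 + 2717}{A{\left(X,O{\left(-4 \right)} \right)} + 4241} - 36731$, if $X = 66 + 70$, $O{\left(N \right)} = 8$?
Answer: $- \frac{38603131}{1051} \approx -36730.0$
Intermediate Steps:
$q{\left(o,m \right)} = o - 6 m$
$X = 136$
$A{\left(u,p \right)} = 11 - 6 p$ ($A{\left(u,p \right)} = \left(8 + 9\right) - \left(6 + 6 p\right) = 17 - \left(6 + 6 p\right) = 11 - 6 p$)
$\frac{1883 + 2717}{A{\left(X,O{\left(-4 \right)} \right)} + 4241} - 36731 = \frac{1883 + 2717}{\left(11 - 48\right) + 4241} - 36731 = \frac{4600}{\left(11 - 48\right) + 4241} - 36731 = \frac{4600}{-37 + 4241} - 36731 = \frac{4600}{4204} - 36731 = 4600 \cdot \frac{1}{4204} - 36731 = \frac{1150}{1051} - 36731 = - \frac{38603131}{1051}$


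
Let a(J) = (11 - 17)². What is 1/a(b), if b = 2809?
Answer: 1/36 ≈ 0.027778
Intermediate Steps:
a(J) = 36 (a(J) = (-6)² = 36)
1/a(b) = 1/36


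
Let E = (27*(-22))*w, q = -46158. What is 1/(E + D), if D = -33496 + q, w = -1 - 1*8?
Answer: -1/74308 ≈ -1.3457e-5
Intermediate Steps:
w = -9 (w = -1 - 8 = -9)
D = -79654 (D = -33496 - 46158 = -79654)
E = 5346 (E = (27*(-22))*(-9) = -594*(-9) = 5346)
1/(E + D) = 1/(5346 - 79654) = 1/(-74308) = -1/74308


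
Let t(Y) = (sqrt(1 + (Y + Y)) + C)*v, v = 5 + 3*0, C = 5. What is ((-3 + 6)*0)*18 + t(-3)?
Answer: 25 + 5*I*sqrt(5) ≈ 25.0 + 11.18*I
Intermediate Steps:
v = 5 (v = 5 + 0 = 5)
t(Y) = 25 + 5*sqrt(1 + 2*Y) (t(Y) = (sqrt(1 + (Y + Y)) + 5)*5 = (sqrt(1 + 2*Y) + 5)*5 = (5 + sqrt(1 + 2*Y))*5 = 25 + 5*sqrt(1 + 2*Y))
((-3 + 6)*0)*18 + t(-3) = ((-3 + 6)*0)*18 + (25 + 5*sqrt(1 + 2*(-3))) = (3*0)*18 + (25 + 5*sqrt(1 - 6)) = 0*18 + (25 + 5*sqrt(-5)) = 0 + (25 + 5*(I*sqrt(5))) = 0 + (25 + 5*I*sqrt(5)) = 25 + 5*I*sqrt(5)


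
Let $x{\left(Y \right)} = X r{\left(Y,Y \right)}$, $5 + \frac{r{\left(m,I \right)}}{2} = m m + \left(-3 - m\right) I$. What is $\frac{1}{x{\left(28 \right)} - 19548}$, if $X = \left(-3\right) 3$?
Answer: $- \frac{1}{17946} \approx -5.5723 \cdot 10^{-5}$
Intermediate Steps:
$r{\left(m,I \right)} = -10 + 2 m^{2} + 2 I \left(-3 - m\right)$ ($r{\left(m,I \right)} = -10 + 2 \left(m m + \left(-3 - m\right) I\right) = -10 + 2 \left(m^{2} + I \left(-3 - m\right)\right) = -10 + \left(2 m^{2} + 2 I \left(-3 - m\right)\right) = -10 + 2 m^{2} + 2 I \left(-3 - m\right)$)
$X = -9$
$x{\left(Y \right)} = 90 + 54 Y$ ($x{\left(Y \right)} = - 9 \left(-10 - 6 Y + 2 Y^{2} - 2 Y Y\right) = - 9 \left(-10 - 6 Y + 2 Y^{2} - 2 Y^{2}\right) = - 9 \left(-10 - 6 Y\right) = 90 + 54 Y$)
$\frac{1}{x{\left(28 \right)} - 19548} = \frac{1}{\left(90 + 54 \cdot 28\right) - 19548} = \frac{1}{\left(90 + 1512\right) - 19548} = \frac{1}{1602 - 19548} = \frac{1}{-17946} = - \frac{1}{17946}$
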